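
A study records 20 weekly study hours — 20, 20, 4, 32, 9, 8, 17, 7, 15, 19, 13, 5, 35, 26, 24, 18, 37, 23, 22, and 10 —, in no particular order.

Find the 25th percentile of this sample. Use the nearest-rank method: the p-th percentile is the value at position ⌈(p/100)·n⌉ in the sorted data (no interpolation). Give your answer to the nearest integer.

Sorted: 4, 5, 7, 8, 9, 10, 13, 15, 17, 18, 19, 20, 20, 22, 23, 24, 26, 32, 35, 37.
n = 20.
Position = ⌈25/100 · 20⌉ = ⌈5⌉ = 5.
The value at rank 5 is 9.

9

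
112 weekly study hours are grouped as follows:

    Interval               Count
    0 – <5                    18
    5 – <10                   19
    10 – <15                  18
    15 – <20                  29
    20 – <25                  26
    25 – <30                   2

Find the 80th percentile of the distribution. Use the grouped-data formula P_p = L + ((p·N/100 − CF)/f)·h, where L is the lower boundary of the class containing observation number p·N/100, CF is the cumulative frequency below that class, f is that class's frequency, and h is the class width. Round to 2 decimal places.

N = 112; target position k = 80/100 · 112 = 89.6.
Cumulative frequencies: 18, 37, 55, 84, 110, 112.
Observation 89.6 falls in the class 20 – <25.
L = 20, CF = 84, f = 26, h = 5.
P80 = 20 + ((89.6 − 84)/26)·5 = 20 + 1.07692 = 21.0769.

21.08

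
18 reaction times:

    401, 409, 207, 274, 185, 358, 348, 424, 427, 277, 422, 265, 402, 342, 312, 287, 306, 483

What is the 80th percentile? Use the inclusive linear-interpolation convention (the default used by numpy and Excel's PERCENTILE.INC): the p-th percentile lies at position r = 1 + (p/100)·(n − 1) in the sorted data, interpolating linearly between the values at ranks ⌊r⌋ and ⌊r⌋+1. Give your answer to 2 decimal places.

416.80

Sorted: 185, 207, 265, 274, 277, 287, 306, 312, 342, 348, 358, 401, 402, 409, 422, 424, 427, 483.
n = 18.
r = 1 + (80/100)·(18 − 1) = 1 + 13.6 = 14.6.
Rank 14 is 409 and rank 15 is 422.
Interpolate: 409 + 0.6·(422 − 409) = 409 + 0.6·13 = 416.8.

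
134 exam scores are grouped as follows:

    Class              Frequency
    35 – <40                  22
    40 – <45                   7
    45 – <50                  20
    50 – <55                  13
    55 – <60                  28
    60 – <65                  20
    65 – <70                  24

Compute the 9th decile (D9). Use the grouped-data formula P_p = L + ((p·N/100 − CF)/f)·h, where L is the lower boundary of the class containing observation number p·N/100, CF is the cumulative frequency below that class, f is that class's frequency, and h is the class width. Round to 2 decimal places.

N = 134; target position k = 90/100 · 134 = 120.6.
Cumulative frequencies: 22, 29, 49, 62, 90, 110, 134.
Observation 120.6 falls in the class 65 – <70.
L = 65, CF = 110, f = 24, h = 5.
P90 = 65 + ((120.6 − 110)/24)·5 = 65 + 2.20833 = 67.2083.

67.21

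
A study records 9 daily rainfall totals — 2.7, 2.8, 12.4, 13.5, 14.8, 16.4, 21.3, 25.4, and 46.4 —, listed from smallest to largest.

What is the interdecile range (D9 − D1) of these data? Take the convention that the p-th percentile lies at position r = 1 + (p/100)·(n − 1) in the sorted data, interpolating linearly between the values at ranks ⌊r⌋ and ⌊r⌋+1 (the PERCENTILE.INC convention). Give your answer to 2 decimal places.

26.82

n = 9.
P10: r = 1.8; ranks 1–2 are 2.7, 2.8; interpolating gives 2.78.
P90: r = 8.2; ranks 8–9 are 25.4, 46.4; interpolating gives 29.6.
Difference: 29.6 − 2.78 = 26.82.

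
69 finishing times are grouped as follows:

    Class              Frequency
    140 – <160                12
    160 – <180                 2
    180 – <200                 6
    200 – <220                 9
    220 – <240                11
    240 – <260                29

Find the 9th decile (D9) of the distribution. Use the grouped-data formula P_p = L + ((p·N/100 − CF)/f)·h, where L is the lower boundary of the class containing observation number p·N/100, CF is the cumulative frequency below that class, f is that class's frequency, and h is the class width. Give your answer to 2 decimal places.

255.24

N = 69; target position k = 90/100 · 69 = 62.1.
Cumulative frequencies: 12, 14, 20, 29, 40, 69.
Observation 62.1 falls in the class 240 – <260.
L = 240, CF = 40, f = 29, h = 20.
P90 = 240 + ((62.1 − 40)/29)·20 = 240 + 15.2414 = 255.241.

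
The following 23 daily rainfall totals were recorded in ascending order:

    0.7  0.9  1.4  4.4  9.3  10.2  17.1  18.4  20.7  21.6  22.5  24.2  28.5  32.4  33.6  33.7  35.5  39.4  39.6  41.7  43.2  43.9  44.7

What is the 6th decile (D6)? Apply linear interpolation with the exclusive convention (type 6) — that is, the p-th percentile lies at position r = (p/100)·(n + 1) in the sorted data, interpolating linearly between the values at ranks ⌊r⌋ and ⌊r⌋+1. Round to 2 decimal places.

32.88

n = 23.
r = (60/100)·(23 + 1) = 14.4.
Rank 14 is 32.4 and rank 15 is 33.6.
Interpolate: 32.4 + 0.4·(33.6 − 32.4) = 32.4 + 0.4·1.2 = 32.88.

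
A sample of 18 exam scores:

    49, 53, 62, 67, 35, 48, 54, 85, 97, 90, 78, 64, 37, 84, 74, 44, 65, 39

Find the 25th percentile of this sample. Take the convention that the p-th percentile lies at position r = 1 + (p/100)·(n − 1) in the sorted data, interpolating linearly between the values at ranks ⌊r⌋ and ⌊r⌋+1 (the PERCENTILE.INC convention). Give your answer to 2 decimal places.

48.25

Sorted: 35, 37, 39, 44, 48, 49, 53, 54, 62, 64, 65, 67, 74, 78, 84, 85, 90, 97.
n = 18.
r = 1 + (25/100)·(18 − 1) = 1 + 4.25 = 5.25.
Rank 5 is 48 and rank 6 is 49.
Interpolate: 48 + 0.25·(49 − 48) = 48 + 0.25·1 = 48.25.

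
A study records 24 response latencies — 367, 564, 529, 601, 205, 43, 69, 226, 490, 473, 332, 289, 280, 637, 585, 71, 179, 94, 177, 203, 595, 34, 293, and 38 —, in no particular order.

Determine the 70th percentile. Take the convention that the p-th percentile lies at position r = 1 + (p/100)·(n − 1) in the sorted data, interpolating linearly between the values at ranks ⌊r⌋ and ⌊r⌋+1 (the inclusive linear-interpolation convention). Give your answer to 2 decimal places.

Sorted: 34, 38, 43, 69, 71, 94, 177, 179, 203, 205, 226, 280, 289, 293, 332, 367, 473, 490, 529, 564, 585, 595, 601, 637.
n = 24.
r = 1 + (70/100)·(24 − 1) = 1 + 16.1 = 17.1.
Rank 17 is 473 and rank 18 is 490.
Interpolate: 473 + 0.1·(490 − 473) = 473 + 0.1·17 = 474.7.

474.70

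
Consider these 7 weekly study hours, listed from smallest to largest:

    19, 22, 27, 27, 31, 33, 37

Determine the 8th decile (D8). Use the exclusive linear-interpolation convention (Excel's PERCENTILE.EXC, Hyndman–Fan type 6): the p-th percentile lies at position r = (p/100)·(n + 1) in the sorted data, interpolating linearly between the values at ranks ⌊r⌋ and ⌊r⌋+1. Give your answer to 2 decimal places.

n = 7.
r = (80/100)·(7 + 1) = 6.4.
Rank 6 is 33 and rank 7 is 37.
Interpolate: 33 + 0.4·(37 − 33) = 33 + 0.4·4 = 34.6.

34.60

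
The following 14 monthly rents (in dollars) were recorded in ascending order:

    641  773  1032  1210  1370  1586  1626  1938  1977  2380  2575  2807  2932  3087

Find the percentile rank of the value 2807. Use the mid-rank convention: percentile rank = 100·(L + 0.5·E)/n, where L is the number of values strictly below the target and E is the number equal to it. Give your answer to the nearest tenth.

Count below 2807: L = 11; count equal: E = 1; n = 14.
Percentile rank = 100·(11 + 0.5·1)/14 = 100·11.5/14 = 82.14.

82.1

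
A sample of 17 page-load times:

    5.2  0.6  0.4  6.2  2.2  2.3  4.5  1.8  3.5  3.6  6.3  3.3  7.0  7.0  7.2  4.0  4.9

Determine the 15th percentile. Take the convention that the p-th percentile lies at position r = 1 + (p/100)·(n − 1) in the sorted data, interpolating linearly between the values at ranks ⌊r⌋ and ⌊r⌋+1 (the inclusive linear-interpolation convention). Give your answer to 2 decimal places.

Sorted: 0.4, 0.6, 1.8, 2.2, 2.3, 3.3, 3.5, 3.6, 4.0, 4.5, 4.9, 5.2, 6.2, 6.3, 7.0, 7.0, 7.2.
n = 17.
r = 1 + (15/100)·(17 − 1) = 1 + 2.4 = 3.4.
Rank 3 is 1.8 and rank 4 is 2.2.
Interpolate: 1.8 + 0.4·(2.2 − 1.8) = 1.8 + 0.4·0.4 = 1.96.

1.96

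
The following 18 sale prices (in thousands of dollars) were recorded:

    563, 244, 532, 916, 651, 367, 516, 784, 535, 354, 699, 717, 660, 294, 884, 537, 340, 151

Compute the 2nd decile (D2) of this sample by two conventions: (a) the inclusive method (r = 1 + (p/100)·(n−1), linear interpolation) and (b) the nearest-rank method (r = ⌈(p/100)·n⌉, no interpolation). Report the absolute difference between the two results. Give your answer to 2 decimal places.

5.60

Sorted: 151, 244, 294, 340, 354, 367, 516, 532, 535, 537, 563, 651, 660, 699, 717, 784, 884, 916.
n = 18.
(a) r = 4.4; between ranks 4 (340) and 5 (354): 345.6.
(b) the nearest-rank method: rank 4 → 340.
|345.6 − 340| = 5.6.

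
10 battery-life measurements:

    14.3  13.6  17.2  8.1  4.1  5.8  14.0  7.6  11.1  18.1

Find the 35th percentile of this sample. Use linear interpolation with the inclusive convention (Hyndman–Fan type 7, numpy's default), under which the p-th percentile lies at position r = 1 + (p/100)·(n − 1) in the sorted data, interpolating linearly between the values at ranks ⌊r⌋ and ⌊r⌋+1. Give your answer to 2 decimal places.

8.55

Sorted: 4.1, 5.8, 7.6, 8.1, 11.1, 13.6, 14.0, 14.3, 17.2, 18.1.
n = 10.
r = 1 + (35/100)·(10 − 1) = 1 + 3.15 = 4.15.
Rank 4 is 8.1 and rank 5 is 11.1.
Interpolate: 8.1 + 0.15·(11.1 − 8.1) = 8.1 + 0.15·3 = 8.55.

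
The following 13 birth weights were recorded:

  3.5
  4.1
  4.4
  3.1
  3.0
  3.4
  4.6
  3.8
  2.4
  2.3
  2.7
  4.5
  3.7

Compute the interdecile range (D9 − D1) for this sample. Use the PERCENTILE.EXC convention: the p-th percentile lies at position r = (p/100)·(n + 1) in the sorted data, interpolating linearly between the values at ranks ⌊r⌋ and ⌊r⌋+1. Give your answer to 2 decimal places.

2.22

Sorted: 2.3, 2.4, 2.7, 3.0, 3.1, 3.4, 3.5, 3.7, 3.8, 4.1, 4.4, 4.5, 4.6.
n = 13.
P10: r = 1.4; ranks 1–2 are 2.3, 2.4; interpolating gives 2.34.
P90: r = 12.6; ranks 12–13 are 4.5, 4.6; interpolating gives 4.56.
Difference: 4.56 − 2.34 = 2.22.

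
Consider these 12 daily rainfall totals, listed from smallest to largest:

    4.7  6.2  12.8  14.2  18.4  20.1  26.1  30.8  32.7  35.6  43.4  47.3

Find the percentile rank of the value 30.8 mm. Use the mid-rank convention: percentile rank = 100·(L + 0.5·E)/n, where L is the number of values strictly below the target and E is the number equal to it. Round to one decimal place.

62.5

Count below 30.8: L = 7; count equal: E = 1; n = 12.
Percentile rank = 100·(7 + 0.5·1)/12 = 100·7.5/12 = 62.5.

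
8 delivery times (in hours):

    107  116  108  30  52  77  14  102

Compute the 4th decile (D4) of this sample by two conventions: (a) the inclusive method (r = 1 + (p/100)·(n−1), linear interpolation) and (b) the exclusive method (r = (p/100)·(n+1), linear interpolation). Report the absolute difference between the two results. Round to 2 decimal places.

Sorted: 14, 30, 52, 77, 102, 107, 108, 116.
n = 8.
(a) r = 3.8; between ranks 3 (52) and 4 (77): 72.
(b) r = 3.6; between ranks 3 (52) and 4 (77): 67.
|72 − 67| = 5.

5.00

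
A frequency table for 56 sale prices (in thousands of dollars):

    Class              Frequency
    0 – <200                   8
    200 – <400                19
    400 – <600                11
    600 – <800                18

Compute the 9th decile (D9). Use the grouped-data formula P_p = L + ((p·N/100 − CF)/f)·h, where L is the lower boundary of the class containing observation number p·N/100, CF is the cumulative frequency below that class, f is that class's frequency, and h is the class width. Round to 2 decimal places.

737.78

N = 56; target position k = 90/100 · 56 = 50.4.
Cumulative frequencies: 8, 27, 38, 56.
Observation 50.4 falls in the class 600 – <800.
L = 600, CF = 38, f = 18, h = 200.
P90 = 600 + ((50.4 − 38)/18)·200 = 600 + 137.778 = 737.778.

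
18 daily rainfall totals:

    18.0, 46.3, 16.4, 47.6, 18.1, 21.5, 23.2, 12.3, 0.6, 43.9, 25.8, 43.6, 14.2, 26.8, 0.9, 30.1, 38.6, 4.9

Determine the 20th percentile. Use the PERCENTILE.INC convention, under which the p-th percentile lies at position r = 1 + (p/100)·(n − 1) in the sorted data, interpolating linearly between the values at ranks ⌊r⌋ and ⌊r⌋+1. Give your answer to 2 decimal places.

13.06

Sorted: 0.6, 0.9, 4.9, 12.3, 14.2, 16.4, 18.0, 18.1, 21.5, 23.2, 25.8, 26.8, 30.1, 38.6, 43.6, 43.9, 46.3, 47.6.
n = 18.
r = 1 + (20/100)·(18 − 1) = 1 + 3.4 = 4.4.
Rank 4 is 12.3 and rank 5 is 14.2.
Interpolate: 12.3 + 0.4·(14.2 − 12.3) = 12.3 + 0.4·1.9 = 13.06.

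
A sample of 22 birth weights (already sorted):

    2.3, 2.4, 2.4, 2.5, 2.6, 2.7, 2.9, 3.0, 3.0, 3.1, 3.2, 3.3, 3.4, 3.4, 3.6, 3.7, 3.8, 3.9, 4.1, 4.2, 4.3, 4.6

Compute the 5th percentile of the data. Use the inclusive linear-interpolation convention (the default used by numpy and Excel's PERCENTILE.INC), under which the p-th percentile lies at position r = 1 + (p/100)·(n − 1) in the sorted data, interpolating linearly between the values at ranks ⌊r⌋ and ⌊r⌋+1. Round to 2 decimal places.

n = 22.
r = 1 + (5/100)·(22 − 1) = 1 + 1.05 = 2.05.
Rank 2 is 2.4 and rank 3 is 2.4.
Interpolate: 2.4 + 0.05·(2.4 − 2.4) = 2.4 + 0.05·0 = 2.4.

2.40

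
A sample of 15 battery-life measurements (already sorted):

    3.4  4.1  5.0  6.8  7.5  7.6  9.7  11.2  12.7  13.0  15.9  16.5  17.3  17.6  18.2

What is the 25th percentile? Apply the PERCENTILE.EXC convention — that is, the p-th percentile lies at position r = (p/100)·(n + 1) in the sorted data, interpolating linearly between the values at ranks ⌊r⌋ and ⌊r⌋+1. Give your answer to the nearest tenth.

n = 15.
r = (25/100)·(15 + 1) = 4.
r is an integer, so P25 is the value at rank 4: 6.8.

6.8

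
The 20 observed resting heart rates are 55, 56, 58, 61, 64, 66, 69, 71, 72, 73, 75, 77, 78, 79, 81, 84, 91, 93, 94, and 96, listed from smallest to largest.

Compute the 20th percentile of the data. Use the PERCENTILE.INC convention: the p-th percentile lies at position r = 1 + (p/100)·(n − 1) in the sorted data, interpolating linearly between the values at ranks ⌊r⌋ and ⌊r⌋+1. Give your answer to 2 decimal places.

63.40

n = 20.
r = 1 + (20/100)·(20 − 1) = 1 + 3.8 = 4.8.
Rank 4 is 61 and rank 5 is 64.
Interpolate: 61 + 0.8·(64 − 61) = 61 + 0.8·3 = 63.4.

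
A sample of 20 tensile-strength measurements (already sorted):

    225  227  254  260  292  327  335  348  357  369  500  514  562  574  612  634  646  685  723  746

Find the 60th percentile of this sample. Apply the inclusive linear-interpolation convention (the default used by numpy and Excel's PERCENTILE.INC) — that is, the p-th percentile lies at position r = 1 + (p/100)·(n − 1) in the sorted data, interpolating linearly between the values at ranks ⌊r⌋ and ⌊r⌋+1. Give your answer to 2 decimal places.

533.20

n = 20.
r = 1 + (60/100)·(20 − 1) = 1 + 11.4 = 12.4.
Rank 12 is 514 and rank 13 is 562.
Interpolate: 514 + 0.4·(562 − 514) = 514 + 0.4·48 = 533.2.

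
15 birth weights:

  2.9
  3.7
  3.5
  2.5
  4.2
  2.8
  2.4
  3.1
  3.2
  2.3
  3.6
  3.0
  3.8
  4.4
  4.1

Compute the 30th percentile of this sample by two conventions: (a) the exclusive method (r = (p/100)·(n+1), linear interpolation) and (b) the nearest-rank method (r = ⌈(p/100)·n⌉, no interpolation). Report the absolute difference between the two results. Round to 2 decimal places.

0.02

Sorted: 2.3, 2.4, 2.5, 2.8, 2.9, 3.0, 3.1, 3.2, 3.5, 3.6, 3.7, 3.8, 4.1, 4.2, 4.4.
n = 15.
(a) r = 4.8; between ranks 4 (2.8) and 5 (2.9): 2.88.
(b) the nearest-rank method: rank 5 → 2.9.
|2.88 − 2.9| = 0.02.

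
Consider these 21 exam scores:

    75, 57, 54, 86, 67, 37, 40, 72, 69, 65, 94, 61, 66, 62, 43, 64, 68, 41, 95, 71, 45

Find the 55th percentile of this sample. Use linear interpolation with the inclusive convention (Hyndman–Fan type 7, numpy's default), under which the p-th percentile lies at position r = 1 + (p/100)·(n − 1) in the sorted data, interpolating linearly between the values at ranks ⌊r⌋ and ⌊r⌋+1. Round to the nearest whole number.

66

Sorted: 37, 40, 41, 43, 45, 54, 57, 61, 62, 64, 65, 66, 67, 68, 69, 71, 72, 75, 86, 94, 95.
n = 21.
r = 1 + (55/100)·(21 − 1) = 1 + 11 = 12.
r is an integer, so P55 is the value at rank 12: 66.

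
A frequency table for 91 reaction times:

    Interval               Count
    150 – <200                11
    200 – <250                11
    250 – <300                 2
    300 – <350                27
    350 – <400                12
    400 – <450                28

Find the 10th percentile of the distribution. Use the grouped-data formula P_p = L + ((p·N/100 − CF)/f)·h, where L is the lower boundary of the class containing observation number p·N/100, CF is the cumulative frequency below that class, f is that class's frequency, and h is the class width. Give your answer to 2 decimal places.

N = 91; target position k = 10/100 · 91 = 9.1.
Cumulative frequencies: 11, 22, 24, 51, 63, 91.
Observation 9.1 falls in the class 150 – <200.
L = 150, CF = 0, f = 11, h = 50.
P10 = 150 + ((9.1 − 0)/11)·50 = 150 + 41.3636 = 191.364.

191.36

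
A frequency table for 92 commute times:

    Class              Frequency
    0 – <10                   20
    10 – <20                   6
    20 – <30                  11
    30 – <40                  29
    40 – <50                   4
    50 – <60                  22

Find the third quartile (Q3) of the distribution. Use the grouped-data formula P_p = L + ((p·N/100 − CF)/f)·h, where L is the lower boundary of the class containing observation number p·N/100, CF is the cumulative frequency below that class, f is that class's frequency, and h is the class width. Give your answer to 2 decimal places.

47.50

N = 92; target position k = 75/100 · 92 = 69.
Cumulative frequencies: 20, 26, 37, 66, 70, 92.
Observation 69 falls in the class 40 – <50.
L = 40, CF = 66, f = 4, h = 10.
P75 = 40 + ((69 − 66)/4)·10 = 40 + 7.5 = 47.5.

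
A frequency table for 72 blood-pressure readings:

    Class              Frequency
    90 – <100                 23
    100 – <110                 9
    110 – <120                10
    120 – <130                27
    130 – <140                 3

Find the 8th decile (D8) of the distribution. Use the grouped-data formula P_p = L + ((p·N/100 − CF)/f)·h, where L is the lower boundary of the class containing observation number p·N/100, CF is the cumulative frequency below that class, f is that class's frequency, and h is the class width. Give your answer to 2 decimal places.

125.78

N = 72; target position k = 80/100 · 72 = 57.6.
Cumulative frequencies: 23, 32, 42, 69, 72.
Observation 57.6 falls in the class 120 – <130.
L = 120, CF = 42, f = 27, h = 10.
P80 = 120 + ((57.6 − 42)/27)·10 = 120 + 5.77778 = 125.778.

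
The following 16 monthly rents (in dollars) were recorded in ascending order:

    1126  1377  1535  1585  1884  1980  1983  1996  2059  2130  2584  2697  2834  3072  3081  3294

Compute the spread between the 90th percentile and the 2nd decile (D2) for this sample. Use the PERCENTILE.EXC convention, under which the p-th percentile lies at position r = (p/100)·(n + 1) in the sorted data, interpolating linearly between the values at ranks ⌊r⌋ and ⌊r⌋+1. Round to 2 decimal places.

n = 16.
P20: r = 3.4; ranks 3–4 are 1535, 1585; interpolating gives 1555.
P90: r = 15.3; ranks 15–16 are 3081, 3294; interpolating gives 3144.9.
Difference: 3144.9 − 1555 = 1589.9.

1589.90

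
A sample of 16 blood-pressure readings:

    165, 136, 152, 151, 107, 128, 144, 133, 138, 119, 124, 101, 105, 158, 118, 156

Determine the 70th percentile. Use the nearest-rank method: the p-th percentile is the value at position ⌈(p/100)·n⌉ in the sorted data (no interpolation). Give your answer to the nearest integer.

151

Sorted: 101, 105, 107, 118, 119, 124, 128, 133, 136, 138, 144, 151, 152, 156, 158, 165.
n = 16.
Position = ⌈70/100 · 16⌉ = ⌈11.2⌉ = 12.
The value at rank 12 is 151.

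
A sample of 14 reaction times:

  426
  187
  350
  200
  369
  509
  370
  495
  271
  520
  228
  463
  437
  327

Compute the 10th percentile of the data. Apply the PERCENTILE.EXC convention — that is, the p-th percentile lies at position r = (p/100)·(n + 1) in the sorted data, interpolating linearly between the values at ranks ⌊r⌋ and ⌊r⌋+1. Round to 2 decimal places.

Sorted: 187, 200, 228, 271, 327, 350, 369, 370, 426, 437, 463, 495, 509, 520.
n = 14.
r = (10/100)·(14 + 1) = 1.5.
Rank 1 is 187 and rank 2 is 200.
Interpolate: 187 + 0.5·(200 − 187) = 187 + 0.5·13 = 193.5.

193.50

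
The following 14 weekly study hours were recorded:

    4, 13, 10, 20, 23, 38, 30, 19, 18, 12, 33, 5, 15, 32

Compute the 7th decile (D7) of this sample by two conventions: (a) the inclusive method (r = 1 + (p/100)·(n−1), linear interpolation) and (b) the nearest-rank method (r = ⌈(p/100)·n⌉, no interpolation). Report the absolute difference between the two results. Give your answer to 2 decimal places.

0.70

Sorted: 4, 5, 10, 12, 13, 15, 18, 19, 20, 23, 30, 32, 33, 38.
n = 14.
(a) r = 10.1; between ranks 10 (23) and 11 (30): 23.7.
(b) the nearest-rank method: rank 10 → 23.
|23.7 − 23| = 0.7.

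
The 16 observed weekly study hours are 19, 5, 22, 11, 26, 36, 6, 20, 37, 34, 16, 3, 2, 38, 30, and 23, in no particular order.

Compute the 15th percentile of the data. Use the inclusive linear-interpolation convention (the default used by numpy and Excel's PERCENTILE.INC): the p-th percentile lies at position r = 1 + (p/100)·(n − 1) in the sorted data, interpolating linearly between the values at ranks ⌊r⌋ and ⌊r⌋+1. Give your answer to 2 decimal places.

5.25

Sorted: 2, 3, 5, 6, 11, 16, 19, 20, 22, 23, 26, 30, 34, 36, 37, 38.
n = 16.
r = 1 + (15/100)·(16 − 1) = 1 + 2.25 = 3.25.
Rank 3 is 5 and rank 4 is 6.
Interpolate: 5 + 0.25·(6 − 5) = 5 + 0.25·1 = 5.25.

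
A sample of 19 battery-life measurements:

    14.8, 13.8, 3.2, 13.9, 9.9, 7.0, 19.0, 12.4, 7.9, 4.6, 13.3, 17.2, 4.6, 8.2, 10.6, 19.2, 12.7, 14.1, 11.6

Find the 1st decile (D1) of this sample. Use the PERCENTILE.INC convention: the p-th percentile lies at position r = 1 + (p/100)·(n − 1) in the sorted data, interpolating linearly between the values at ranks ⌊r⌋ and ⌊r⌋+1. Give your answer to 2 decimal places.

Sorted: 3.2, 4.6, 4.6, 7.0, 7.9, 8.2, 9.9, 10.6, 11.6, 12.4, 12.7, 13.3, 13.8, 13.9, 14.1, 14.8, 17.2, 19.0, 19.2.
n = 19.
r = 1 + (10/100)·(19 − 1) = 1 + 1.8 = 2.8.
Rank 2 is 4.6 and rank 3 is 4.6.
Interpolate: 4.6 + 0.8·(4.6 − 4.6) = 4.6 + 0.8·0 = 4.6.

4.60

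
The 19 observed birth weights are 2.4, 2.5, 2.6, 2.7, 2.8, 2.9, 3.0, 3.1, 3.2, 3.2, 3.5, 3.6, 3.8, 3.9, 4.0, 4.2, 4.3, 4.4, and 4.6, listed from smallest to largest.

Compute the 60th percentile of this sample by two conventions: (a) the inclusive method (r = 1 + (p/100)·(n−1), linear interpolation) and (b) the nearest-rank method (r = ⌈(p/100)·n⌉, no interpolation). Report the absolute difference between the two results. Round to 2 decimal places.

n = 19.
(a) r = 11.8; between ranks 11 (3.5) and 12 (3.6): 3.58.
(b) the nearest-rank method: rank 12 → 3.6.
|3.58 − 3.6| = 0.02.

0.02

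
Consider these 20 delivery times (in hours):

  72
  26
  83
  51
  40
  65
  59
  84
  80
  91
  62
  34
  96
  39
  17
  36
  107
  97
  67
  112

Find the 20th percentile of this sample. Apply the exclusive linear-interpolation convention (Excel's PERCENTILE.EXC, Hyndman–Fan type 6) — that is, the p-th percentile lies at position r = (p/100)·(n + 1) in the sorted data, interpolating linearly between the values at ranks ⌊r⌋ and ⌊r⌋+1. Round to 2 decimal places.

36.60

Sorted: 17, 26, 34, 36, 39, 40, 51, 59, 62, 65, 67, 72, 80, 83, 84, 91, 96, 97, 107, 112.
n = 20.
r = (20/100)·(20 + 1) = 4.2.
Rank 4 is 36 and rank 5 is 39.
Interpolate: 36 + 0.2·(39 − 36) = 36 + 0.2·3 = 36.6.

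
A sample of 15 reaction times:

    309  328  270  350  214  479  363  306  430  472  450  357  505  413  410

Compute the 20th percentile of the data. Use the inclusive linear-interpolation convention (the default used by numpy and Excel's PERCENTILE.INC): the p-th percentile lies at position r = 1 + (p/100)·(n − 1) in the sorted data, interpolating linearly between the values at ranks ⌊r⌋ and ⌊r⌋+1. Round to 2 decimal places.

Sorted: 214, 270, 306, 309, 328, 350, 357, 363, 410, 413, 430, 450, 472, 479, 505.
n = 15.
r = 1 + (20/100)·(15 − 1) = 1 + 2.8 = 3.8.
Rank 3 is 306 and rank 4 is 309.
Interpolate: 306 + 0.8·(309 − 306) = 306 + 0.8·3 = 308.4.

308.40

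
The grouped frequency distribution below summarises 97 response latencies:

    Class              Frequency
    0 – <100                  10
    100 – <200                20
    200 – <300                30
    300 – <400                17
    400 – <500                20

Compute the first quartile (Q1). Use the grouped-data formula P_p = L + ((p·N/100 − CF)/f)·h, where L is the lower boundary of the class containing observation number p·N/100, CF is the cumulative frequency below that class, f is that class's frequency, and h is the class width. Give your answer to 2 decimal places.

171.25

N = 97; target position k = 25/100 · 97 = 24.25.
Cumulative frequencies: 10, 30, 60, 77, 97.
Observation 24.25 falls in the class 100 – <200.
L = 100, CF = 10, f = 20, h = 100.
P25 = 100 + ((24.25 − 10)/20)·100 = 100 + 71.25 = 171.25.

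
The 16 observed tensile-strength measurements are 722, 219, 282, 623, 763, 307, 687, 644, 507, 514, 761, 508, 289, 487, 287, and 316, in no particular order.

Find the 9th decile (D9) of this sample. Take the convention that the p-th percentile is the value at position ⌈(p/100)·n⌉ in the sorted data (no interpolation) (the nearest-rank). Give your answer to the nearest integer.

761

Sorted: 219, 282, 287, 289, 307, 316, 487, 507, 508, 514, 623, 644, 687, 722, 761, 763.
n = 16.
Position = ⌈90/100 · 16⌉ = ⌈14.4⌉ = 15.
The value at rank 15 is 761.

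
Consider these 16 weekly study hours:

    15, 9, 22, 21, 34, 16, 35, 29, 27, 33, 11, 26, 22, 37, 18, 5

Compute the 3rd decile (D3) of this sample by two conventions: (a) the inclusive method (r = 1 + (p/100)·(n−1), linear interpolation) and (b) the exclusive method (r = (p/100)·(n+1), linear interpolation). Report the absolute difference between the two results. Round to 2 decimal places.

0.80

Sorted: 5, 9, 11, 15, 16, 18, 21, 22, 22, 26, 27, 29, 33, 34, 35, 37.
n = 16.
(a) r = 5.5; between ranks 5 (16) and 6 (18): 17.
(b) r = 5.1; between ranks 5 (16) and 6 (18): 16.2.
|17 − 16.2| = 0.8.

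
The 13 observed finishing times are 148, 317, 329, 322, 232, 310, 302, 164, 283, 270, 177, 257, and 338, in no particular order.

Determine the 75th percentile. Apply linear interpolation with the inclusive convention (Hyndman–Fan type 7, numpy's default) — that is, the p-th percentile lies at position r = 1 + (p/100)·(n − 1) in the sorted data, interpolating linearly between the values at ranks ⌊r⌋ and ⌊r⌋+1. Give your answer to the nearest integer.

317

Sorted: 148, 164, 177, 232, 257, 270, 283, 302, 310, 317, 322, 329, 338.
n = 13.
r = 1 + (75/100)·(13 − 1) = 1 + 9 = 10.
r is an integer, so P75 is the value at rank 10: 317.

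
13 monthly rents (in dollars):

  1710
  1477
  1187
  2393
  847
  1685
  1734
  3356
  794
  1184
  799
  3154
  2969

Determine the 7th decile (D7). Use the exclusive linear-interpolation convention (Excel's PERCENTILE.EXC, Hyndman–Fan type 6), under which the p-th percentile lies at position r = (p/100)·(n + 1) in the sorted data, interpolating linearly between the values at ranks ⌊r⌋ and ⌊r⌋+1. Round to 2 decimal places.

2261.20

Sorted: 794, 799, 847, 1184, 1187, 1477, 1685, 1710, 1734, 2393, 2969, 3154, 3356.
n = 13.
r = (70/100)·(13 + 1) = 9.8.
Rank 9 is 1734 and rank 10 is 2393.
Interpolate: 1734 + 0.8·(2393 − 1734) = 1734 + 0.8·659 = 2261.2.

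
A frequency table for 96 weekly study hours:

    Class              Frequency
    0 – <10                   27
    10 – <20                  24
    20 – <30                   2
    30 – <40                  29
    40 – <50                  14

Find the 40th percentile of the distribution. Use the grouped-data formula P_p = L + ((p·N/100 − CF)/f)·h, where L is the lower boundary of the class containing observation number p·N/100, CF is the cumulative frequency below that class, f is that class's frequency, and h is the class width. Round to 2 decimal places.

14.75

N = 96; target position k = 40/100 · 96 = 38.4.
Cumulative frequencies: 27, 51, 53, 82, 96.
Observation 38.4 falls in the class 10 – <20.
L = 10, CF = 27, f = 24, h = 10.
P40 = 10 + ((38.4 − 27)/24)·10 = 10 + 4.75 = 14.75.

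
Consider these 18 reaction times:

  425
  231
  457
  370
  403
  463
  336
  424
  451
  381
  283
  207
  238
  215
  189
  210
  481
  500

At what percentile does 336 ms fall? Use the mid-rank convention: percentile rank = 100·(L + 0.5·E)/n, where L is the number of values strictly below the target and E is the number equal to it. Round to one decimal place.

Sorted: 189, 207, 210, 215, 231, 238, 283, 336, 370, 381, 403, 424, 425, 451, 457, 463, 481, 500.
Count below 336: L = 7; count equal: E = 1; n = 18.
Percentile rank = 100·(7 + 0.5·1)/18 = 100·7.5/18 = 41.67.

41.7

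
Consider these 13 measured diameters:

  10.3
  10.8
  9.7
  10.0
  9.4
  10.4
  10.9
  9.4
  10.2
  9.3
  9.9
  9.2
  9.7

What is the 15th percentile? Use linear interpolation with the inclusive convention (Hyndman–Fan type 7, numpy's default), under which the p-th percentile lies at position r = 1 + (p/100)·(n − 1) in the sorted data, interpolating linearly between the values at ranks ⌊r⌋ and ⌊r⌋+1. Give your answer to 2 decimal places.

Sorted: 9.2, 9.3, 9.4, 9.4, 9.7, 9.7, 9.9, 10.0, 10.2, 10.3, 10.4, 10.8, 10.9.
n = 13.
r = 1 + (15/100)·(13 − 1) = 1 + 1.8 = 2.8.
Rank 2 is 9.3 and rank 3 is 9.4.
Interpolate: 9.3 + 0.8·(9.4 − 9.3) = 9.3 + 0.8·0.1 = 9.38.

9.38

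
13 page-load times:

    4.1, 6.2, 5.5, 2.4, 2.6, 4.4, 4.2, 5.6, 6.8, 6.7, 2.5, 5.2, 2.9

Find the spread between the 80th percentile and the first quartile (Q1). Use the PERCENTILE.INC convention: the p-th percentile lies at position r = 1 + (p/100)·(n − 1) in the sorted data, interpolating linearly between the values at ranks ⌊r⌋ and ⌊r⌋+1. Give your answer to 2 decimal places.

Sorted: 2.4, 2.5, 2.6, 2.9, 4.1, 4.2, 4.4, 5.2, 5.5, 5.6, 6.2, 6.7, 6.8.
n = 13.
P25: r = 4 (integer) → 2.9.
P80: r = 10.6; ranks 10–11 are 5.6, 6.2; interpolating gives 5.96.
Difference: 5.96 − 2.9 = 3.06.

3.06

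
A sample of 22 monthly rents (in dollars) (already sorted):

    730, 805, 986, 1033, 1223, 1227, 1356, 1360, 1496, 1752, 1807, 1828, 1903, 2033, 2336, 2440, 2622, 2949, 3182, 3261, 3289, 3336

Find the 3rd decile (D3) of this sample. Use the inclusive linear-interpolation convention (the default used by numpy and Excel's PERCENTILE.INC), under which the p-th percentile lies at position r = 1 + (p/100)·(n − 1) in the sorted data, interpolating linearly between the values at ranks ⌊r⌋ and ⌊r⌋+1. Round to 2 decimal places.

n = 22.
r = 1 + (30/100)·(22 − 1) = 1 + 6.3 = 7.3.
Rank 7 is 1356 and rank 8 is 1360.
Interpolate: 1356 + 0.3·(1360 − 1356) = 1356 + 0.3·4 = 1357.2.

1357.20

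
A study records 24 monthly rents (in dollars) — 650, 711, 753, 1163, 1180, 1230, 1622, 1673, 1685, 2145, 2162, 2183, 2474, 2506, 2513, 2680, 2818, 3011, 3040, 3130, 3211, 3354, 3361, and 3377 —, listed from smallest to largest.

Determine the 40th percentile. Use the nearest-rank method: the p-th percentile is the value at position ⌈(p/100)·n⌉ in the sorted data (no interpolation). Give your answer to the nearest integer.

2145

n = 24.
Position = ⌈40/100 · 24⌉ = ⌈9.6⌉ = 10.
The value at rank 10 is 2145.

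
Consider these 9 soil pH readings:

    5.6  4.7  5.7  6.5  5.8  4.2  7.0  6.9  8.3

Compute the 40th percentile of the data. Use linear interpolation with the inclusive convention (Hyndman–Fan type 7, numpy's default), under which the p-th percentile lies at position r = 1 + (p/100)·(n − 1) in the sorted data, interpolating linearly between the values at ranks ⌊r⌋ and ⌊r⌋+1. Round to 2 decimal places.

Sorted: 4.2, 4.7, 5.6, 5.7, 5.8, 6.5, 6.9, 7.0, 8.3.
n = 9.
r = 1 + (40/100)·(9 − 1) = 1 + 3.2 = 4.2.
Rank 4 is 5.7 and rank 5 is 5.8.
Interpolate: 5.7 + 0.2·(5.8 − 5.7) = 5.7 + 0.2·0.1 = 5.72.

5.72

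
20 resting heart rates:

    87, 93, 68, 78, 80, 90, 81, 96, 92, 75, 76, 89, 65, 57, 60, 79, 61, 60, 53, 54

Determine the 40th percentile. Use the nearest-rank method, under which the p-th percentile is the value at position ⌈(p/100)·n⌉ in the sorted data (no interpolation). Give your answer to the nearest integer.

68

Sorted: 53, 54, 57, 60, 60, 61, 65, 68, 75, 76, 78, 79, 80, 81, 87, 89, 90, 92, 93, 96.
n = 20.
Position = ⌈40/100 · 20⌉ = ⌈8⌉ = 8.
The value at rank 8 is 68.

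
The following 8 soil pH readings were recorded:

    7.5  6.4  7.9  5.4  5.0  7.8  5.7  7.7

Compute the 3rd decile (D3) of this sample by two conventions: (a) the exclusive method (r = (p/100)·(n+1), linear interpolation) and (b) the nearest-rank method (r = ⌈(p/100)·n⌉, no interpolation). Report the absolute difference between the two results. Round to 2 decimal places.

Sorted: 5.0, 5.4, 5.7, 6.4, 7.5, 7.7, 7.8, 7.9.
n = 8.
(a) r = 2.7; between ranks 2 (5.4) and 3 (5.7): 5.61.
(b) the nearest-rank method: rank 3 → 5.7.
|5.61 − 5.7| = 0.09.

0.09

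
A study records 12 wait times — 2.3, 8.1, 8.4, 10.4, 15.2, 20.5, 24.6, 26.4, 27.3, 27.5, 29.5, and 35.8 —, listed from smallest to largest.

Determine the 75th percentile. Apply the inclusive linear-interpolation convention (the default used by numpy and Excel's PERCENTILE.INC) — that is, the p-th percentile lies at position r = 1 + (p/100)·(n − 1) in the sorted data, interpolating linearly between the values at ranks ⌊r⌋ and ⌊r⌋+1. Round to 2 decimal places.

27.35

n = 12.
r = 1 + (75/100)·(12 − 1) = 1 + 8.25 = 9.25.
Rank 9 is 27.3 and rank 10 is 27.5.
Interpolate: 27.3 + 0.25·(27.5 − 27.3) = 27.3 + 0.25·0.2 = 27.35.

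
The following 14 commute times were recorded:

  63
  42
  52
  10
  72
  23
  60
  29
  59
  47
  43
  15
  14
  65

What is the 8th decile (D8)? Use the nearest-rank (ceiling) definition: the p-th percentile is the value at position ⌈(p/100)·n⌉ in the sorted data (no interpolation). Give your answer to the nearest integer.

63

Sorted: 10, 14, 15, 23, 29, 42, 43, 47, 52, 59, 60, 63, 65, 72.
n = 14.
Position = ⌈80/100 · 14⌉ = ⌈11.2⌉ = 12.
The value at rank 12 is 63.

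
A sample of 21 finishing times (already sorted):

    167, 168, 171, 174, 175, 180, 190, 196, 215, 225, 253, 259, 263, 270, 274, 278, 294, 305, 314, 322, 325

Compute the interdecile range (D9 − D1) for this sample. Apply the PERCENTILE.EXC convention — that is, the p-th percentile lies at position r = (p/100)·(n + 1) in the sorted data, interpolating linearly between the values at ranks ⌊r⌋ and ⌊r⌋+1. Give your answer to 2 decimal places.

n = 21.
P10: r = 2.2; ranks 2–3 are 168, 171; interpolating gives 168.6.
P90: r = 19.8; ranks 19–20 are 314, 322; interpolating gives 320.4.
Difference: 320.4 − 168.6 = 151.8.

151.80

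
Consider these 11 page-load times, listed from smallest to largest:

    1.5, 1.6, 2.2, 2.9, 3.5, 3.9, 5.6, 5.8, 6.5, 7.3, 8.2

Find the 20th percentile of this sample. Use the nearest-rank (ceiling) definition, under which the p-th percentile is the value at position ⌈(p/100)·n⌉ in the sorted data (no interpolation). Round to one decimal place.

n = 11.
Position = ⌈20/100 · 11⌉ = ⌈2.2⌉ = 3.
The value at rank 3 is 2.2.

2.2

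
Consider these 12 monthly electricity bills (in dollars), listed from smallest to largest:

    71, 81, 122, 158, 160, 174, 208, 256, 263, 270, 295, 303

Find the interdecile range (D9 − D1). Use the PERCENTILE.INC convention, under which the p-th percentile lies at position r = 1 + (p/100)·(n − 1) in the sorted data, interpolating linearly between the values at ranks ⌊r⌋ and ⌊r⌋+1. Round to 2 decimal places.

n = 12.
P10: r = 2.1; ranks 2–3 are 81, 122; interpolating gives 85.1.
P90: r = 10.9; ranks 10–11 are 270, 295; interpolating gives 292.5.
Difference: 292.5 − 85.1 = 207.4.

207.40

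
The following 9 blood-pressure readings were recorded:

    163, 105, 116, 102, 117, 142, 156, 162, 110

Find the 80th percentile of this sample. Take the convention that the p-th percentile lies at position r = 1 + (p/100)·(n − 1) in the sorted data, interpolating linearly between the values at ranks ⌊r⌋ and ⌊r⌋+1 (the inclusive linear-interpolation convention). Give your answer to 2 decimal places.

158.40

Sorted: 102, 105, 110, 116, 117, 142, 156, 162, 163.
n = 9.
r = 1 + (80/100)·(9 − 1) = 1 + 6.4 = 7.4.
Rank 7 is 156 and rank 8 is 162.
Interpolate: 156 + 0.4·(162 − 156) = 156 + 0.4·6 = 158.4.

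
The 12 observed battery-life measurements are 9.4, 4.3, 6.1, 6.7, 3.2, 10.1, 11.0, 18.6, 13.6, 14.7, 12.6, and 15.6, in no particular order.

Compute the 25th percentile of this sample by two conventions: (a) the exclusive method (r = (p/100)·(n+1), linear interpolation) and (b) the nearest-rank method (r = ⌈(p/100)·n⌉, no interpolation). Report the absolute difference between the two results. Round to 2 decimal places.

Sorted: 3.2, 4.3, 6.1, 6.7, 9.4, 10.1, 11.0, 12.6, 13.6, 14.7, 15.6, 18.6.
n = 12.
(a) r = 3.25; between ranks 3 (6.1) and 4 (6.7): 6.25.
(b) the nearest-rank method: rank 3 → 6.1.
|6.25 − 6.1| = 0.15.

0.15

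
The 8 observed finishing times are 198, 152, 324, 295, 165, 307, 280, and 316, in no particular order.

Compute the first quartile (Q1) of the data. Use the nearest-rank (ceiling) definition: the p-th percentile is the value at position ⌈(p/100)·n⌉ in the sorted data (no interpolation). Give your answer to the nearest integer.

Sorted: 152, 165, 198, 280, 295, 307, 316, 324.
n = 8.
Position = ⌈25/100 · 8⌉ = ⌈2⌉ = 2.
The value at rank 2 is 165.

165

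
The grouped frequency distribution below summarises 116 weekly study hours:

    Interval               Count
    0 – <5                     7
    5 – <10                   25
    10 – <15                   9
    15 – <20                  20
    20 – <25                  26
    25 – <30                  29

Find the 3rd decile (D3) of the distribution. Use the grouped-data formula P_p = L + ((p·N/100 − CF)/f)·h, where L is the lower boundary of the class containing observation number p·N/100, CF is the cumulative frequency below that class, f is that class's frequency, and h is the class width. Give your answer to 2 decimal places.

N = 116; target position k = 30/100 · 116 = 34.8.
Cumulative frequencies: 7, 32, 41, 61, 87, 116.
Observation 34.8 falls in the class 10 – <15.
L = 10, CF = 32, f = 9, h = 5.
P30 = 10 + ((34.8 − 32)/9)·5 = 10 + 1.55556 = 11.5556.

11.56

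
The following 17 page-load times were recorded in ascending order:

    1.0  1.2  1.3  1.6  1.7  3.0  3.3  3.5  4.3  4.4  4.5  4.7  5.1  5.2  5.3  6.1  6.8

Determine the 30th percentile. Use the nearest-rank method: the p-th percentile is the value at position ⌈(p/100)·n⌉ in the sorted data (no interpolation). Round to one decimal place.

3.0

n = 17.
Position = ⌈30/100 · 17⌉ = ⌈5.1⌉ = 6.
The value at rank 6 is 3.0.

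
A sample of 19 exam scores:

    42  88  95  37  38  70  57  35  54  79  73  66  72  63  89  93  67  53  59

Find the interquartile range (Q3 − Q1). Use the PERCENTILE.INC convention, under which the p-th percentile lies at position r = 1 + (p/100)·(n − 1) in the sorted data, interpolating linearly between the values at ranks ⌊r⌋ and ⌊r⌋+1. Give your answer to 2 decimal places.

22.50

Sorted: 35, 37, 38, 42, 53, 54, 57, 59, 63, 66, 67, 70, 72, 73, 79, 88, 89, 93, 95.
n = 19.
P25: r = 5.5; ranks 5–6 are 53, 54; interpolating gives 53.5.
P75: r = 14.5; ranks 14–15 are 73, 79; interpolating gives 76.
Difference: 76 − 53.5 = 22.5.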